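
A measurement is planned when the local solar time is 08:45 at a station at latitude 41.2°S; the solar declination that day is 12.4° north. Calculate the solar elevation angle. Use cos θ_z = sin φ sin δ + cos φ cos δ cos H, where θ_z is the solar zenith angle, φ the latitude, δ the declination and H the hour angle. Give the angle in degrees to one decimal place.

Hour angle H = 15° × (8.75 − 12) = -48.75°.
cos θ_z = sin(-41.2°) sin(12.4°) + cos(-41.2°) cos(12.4°) cos(-48.75°) = -0.1414 + 0.4845 = 0.3431.
θ_z = arccos(0.3431) = 69.93°, so the elevation is 90° − 69.93° = 20.07°.

20.1°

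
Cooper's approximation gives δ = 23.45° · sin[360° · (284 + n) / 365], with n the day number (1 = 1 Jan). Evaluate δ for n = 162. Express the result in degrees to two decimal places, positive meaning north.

+23.09°

360 × (284 + 162) / 365 = 439.890°; sin(439.890°) = 0.9845.
δ = 23.45 × 0.9845 = 23.087° ≈ +23.09°.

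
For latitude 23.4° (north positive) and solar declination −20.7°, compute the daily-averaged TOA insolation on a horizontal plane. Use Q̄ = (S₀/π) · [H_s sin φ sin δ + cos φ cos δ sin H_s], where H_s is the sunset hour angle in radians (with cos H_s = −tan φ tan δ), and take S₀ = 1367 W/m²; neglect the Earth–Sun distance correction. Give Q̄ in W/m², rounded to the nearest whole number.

283 W/m²

The sunset hour angle satisfies cos H_s = −tan φ tan δ = 0.1635, giving H_s = 80.59°. In radians, H_s = 1.4066.
H_s sin φ sin δ = 1.4066 × 0.3971 × -0.3535 = -0.1975.
cos φ cos δ sin H_s = 0.9178 × 0.9354 × 0.9866 = 0.8470.
Q̄ = (1367/π) × (-0.1975 + 0.8470) = 435.13 × 0.6495 = 282.62 W/m².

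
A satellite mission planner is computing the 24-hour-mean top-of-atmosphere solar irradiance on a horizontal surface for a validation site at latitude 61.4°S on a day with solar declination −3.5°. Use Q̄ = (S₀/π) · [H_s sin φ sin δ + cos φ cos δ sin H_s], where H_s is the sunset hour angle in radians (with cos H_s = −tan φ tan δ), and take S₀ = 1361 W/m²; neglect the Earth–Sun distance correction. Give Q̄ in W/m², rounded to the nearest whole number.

245 W/m²

The sunset hour angle satisfies cos H_s = −tan φ tan δ = -0.1122, giving H_s = 96.44°. In radians, H_s = 1.6832.
H_s sin φ sin δ = 1.6832 × -0.8780 × -0.0610 = 0.0901.
cos φ cos δ sin H_s = 0.4787 × 0.9981 × 0.9937 = 0.4748.
Q̄ = (1361/π) × (0.0901 + 0.4748) = 433.22 × 0.5649 = 244.73 W/m².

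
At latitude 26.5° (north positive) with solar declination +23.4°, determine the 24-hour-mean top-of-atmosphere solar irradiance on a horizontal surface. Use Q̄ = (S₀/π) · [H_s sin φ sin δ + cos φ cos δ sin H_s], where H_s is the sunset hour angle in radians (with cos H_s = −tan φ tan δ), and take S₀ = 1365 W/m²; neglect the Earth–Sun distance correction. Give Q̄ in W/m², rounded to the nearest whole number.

486 W/m²

The sunset hour angle satisfies cos H_s = −tan φ tan δ = -0.2158, giving H_s = 102.46°. In radians, H_s = 1.7883.
H_s sin φ sin δ = 1.7883 × 0.4462 × 0.3971 = 0.3169.
cos φ cos δ sin H_s = 0.8949 × 0.9178 × 0.9764 = 0.8020.
Q̄ = (1365/π) × (0.3169 + 0.8020) = 434.49 × 1.1189 = 486.15 W/m².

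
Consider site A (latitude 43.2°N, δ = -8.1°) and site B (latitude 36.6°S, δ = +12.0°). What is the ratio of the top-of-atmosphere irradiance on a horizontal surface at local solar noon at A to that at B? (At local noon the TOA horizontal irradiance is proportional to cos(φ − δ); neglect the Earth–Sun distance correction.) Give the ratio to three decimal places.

0.945

A: cos θ_z = cos(43.2° − (-8.1°)) = 0.6252.
B: cos θ_z = cos(-36.6° − (12.0°)) = 0.6613.
Ratio A/B = 0.6252 / 0.6613 = 0.9454.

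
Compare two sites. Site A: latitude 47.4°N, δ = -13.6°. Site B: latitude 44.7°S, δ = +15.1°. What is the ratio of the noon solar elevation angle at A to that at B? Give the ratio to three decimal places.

A: 90° − |47.4 − (-13.6)| = 29.00°.
B: 90° − |-44.7 − (15.1)| = 30.20°.
Ratio A/B = 29.0000 / 30.2000 = 0.9603.

0.960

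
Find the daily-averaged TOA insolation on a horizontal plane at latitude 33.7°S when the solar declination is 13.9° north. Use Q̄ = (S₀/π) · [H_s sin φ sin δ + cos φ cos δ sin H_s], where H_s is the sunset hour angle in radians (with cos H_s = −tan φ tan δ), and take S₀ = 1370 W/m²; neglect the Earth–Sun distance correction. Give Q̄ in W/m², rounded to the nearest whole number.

266 W/m²

The sunset hour angle satisfies cos H_s = −tan φ tan δ = 0.1650, giving H_s = 80.50°. In radians, H_s = 1.4050.
H_s sin φ sin δ = 1.4050 × -0.5548 × 0.2402 = -0.1872.
cos φ cos δ sin H_s = 0.8320 × 0.9707 × 0.9863 = 0.7966.
Q̄ = (1370/π) × (-0.1872 + 0.7966) = 436.08 × 0.6094 = 265.75 W/m².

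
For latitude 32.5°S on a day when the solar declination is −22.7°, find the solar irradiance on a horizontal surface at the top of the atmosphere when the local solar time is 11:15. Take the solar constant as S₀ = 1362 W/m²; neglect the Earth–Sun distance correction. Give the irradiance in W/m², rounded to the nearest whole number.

Hour angle H = 15° × (11.25 − 12) = -11.25°.
With φ = -32.5°, δ = -22.7°, H = -11.25°: sin φ sin δ = 0.2073, cos φ cos δ cos H = 0.7631, so cos θ_z = 0.9704.
Top-of-atmosphere irradiance = S₀ cos θ_z = 1362 × 0.9704 = 1321.68 W/m².

1322 W/m²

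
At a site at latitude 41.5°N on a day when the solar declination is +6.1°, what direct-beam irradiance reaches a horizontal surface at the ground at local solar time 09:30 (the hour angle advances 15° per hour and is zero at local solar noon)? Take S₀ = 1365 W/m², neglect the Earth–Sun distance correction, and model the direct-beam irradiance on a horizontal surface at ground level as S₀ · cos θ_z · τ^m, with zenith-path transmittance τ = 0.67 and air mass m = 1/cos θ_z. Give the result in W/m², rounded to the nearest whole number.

Hour angle H = 15° × (9.5 − 12) = -37.50°.
cos θ_z = sin(41.5°) sin(6.1°) + cos(41.5°) cos(6.1°) cos(-37.50°) = 0.0704 + 0.5908 = 0.6612.
Air mass m = 1/cos θ_z = 1/0.6612 = 1.512; τ^m = 0.67^1.512 = 0.5458.
Surface direct beam = 1365 × 0.6612 × 0.5458 = 492.61 W/m².

493 W/m²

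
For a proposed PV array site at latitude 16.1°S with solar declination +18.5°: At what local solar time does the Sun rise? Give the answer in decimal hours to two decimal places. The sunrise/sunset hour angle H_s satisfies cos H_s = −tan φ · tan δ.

The sunset hour angle satisfies cos H_s = −tan φ tan δ = 0.0966, giving H_s = 84.46°.
Sunrise is at 12 − H_s/15 = 12 − 5.631 = 6.369 h local solar time.

6.37 h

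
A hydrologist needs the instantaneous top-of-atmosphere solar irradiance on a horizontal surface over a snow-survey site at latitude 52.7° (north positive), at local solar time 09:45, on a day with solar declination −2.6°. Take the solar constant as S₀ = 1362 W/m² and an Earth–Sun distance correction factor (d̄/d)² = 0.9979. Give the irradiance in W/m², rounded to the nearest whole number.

Hour angle H = 15° × (9.75 − 12) = -33.75°.
With φ = 52.7°, δ = -2.6°, H = -33.75°: sin φ sin δ = -0.0361, cos φ cos δ cos H = 0.5033, so cos θ_z = 0.4672.
Top-of-atmosphere irradiance = S₀ (d̄/d)² cos θ_z = 1362 × 0.9979 × 0.4672 = 634.99 W/m².

635 W/m²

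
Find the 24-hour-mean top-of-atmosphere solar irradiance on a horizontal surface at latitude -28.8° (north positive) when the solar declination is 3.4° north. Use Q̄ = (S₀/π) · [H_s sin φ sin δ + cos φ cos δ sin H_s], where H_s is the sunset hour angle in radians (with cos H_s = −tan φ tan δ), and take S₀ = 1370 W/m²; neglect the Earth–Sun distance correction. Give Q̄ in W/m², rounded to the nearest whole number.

−tan φ tan δ = −(-0.5498)(0.0594) = 0.0327; H_s = arccos(0.0327) = 88.13°. In radians, H_s = 1.5382.
H_s sin φ sin δ = 1.5382 × -0.4818 × 0.0593 = -0.0439.
cos φ cos δ sin H_s = 0.8763 × 0.9982 × 0.9995 = 0.8743.
Q̄ = (1370/π) × (-0.0439 + 0.8743) = 436.08 × 0.8304 = 362.12 W/m².

362 W/m²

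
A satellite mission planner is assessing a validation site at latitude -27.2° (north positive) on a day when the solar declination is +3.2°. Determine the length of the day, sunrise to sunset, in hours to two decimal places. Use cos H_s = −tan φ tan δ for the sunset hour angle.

−tan φ tan δ = −(-0.5139)(0.0559) = 0.0287; H_s = arccos(0.0287) = 88.36°.
Day length = 2 H_s / 15° h⁻¹ = 176.72° / 15 = 11.781 h.

11.78 hours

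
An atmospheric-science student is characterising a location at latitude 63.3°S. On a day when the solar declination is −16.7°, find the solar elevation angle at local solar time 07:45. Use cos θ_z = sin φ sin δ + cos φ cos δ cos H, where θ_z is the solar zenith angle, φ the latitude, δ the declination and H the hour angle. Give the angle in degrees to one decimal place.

26.6°

Hour angle H = 15° × (7.75 − 12) = -63.75°.
cos θ_z = sin φ sin δ + cos φ cos δ cos H = (-0.8934)(-0.2874) + (0.4493)(0.9578)(0.4423) = 0.4471.
θ_z = arccos(0.4471) = 63.44°, so the elevation is 90° − 63.44° = 26.56°.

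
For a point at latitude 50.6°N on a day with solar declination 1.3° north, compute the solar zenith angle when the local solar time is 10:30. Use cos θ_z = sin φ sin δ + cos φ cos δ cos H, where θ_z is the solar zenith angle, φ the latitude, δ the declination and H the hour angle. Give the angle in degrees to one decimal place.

Hour angle H = 15° × (10.5 − 12) = -22.50°.
With φ = 50.6°, δ = 1.3°, H = -22.50°: sin φ sin δ = 0.0175, cos φ cos δ cos H = 0.5863, so cos θ_z = 0.6038.
θ_z = arccos(0.6038) = 52.86°.

52.9°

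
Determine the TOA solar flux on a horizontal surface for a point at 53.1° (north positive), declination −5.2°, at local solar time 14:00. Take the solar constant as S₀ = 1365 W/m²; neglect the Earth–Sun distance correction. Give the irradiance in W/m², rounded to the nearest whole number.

Hour angle H = 15° × (14 − 12) = 30.00°.
With φ = 53.1°, δ = -5.2°, H = 30.00°: sin φ sin δ = -0.0725, cos φ cos δ cos H = 0.5178, so cos θ_z = 0.4453.
Top-of-atmosphere irradiance = S₀ cos θ_z = 1365 × 0.4453 = 607.83 W/m².

608 W/m²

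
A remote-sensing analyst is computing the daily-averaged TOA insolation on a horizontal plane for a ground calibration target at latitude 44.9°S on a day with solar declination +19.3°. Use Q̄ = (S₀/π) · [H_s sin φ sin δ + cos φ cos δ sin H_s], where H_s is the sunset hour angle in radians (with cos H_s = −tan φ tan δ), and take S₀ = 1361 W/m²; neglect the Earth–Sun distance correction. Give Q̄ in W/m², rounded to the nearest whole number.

The sunset hour angle satisfies cos H_s = −tan φ tan δ = 0.3490, giving H_s = 69.57°. In radians, H_s = 1.2142.
H_s sin φ sin δ = 1.2142 × -0.7059 × 0.3305 = -0.2833.
cos φ cos δ sin H_s = 0.7083 × 0.9438 × 0.9371 = 0.6264.
Q̄ = (1361/π) × (-0.2833 + 0.6264) = 433.22 × 0.3431 = 148.64 W/m².

149 W/m²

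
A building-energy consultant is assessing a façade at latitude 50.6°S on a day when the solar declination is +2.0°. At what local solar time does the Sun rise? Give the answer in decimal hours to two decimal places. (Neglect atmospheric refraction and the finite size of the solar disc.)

6.16 h

The sunset hour angle satisfies cos H_s = −tan φ tan δ = 0.0425, giving H_s = 87.56°.
Sunrise is at 12 − H_s/15 = 12 − 5.837 = 6.163 h local solar time.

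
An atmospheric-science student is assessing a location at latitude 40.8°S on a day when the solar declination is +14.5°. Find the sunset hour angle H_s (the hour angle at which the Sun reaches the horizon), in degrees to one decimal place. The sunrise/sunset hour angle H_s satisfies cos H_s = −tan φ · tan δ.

77.1°

−tan φ tan δ = −(-0.8632)(0.2586) = 0.2232; H_s = arccos(0.2232) = 77.10°.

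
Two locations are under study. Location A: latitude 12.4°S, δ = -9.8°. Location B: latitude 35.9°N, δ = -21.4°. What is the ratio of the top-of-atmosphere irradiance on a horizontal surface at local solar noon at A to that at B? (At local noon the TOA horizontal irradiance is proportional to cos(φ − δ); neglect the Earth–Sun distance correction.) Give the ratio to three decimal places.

1.849

A: cos θ_z = cos(-12.4° − (-9.8°)) = 0.9990.
B: cos θ_z = cos(35.9° − (-21.4°)) = 0.5402.
Ratio A/B = 0.9990 / 0.5402 = 1.8493.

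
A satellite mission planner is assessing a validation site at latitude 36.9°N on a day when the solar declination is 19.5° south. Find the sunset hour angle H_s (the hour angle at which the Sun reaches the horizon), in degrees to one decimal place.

74.6°

cos H_s = −tan(36.9°) · tan(-19.5°) = 0.2659, so H_s = arccos(0.2659) = 74.58°.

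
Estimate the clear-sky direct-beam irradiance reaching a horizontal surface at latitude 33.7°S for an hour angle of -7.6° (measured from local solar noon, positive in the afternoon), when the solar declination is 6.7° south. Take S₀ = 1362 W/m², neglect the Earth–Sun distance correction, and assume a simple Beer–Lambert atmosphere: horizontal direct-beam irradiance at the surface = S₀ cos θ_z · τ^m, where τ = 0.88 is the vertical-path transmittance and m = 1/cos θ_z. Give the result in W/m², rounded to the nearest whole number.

cos θ_z = sin φ sin δ + cos φ cos δ cos H = (-0.5548)(-0.1167) + (0.8320)(0.9932)(0.9912) = 0.8838.
Air mass m = 1/cos θ_z = 1/0.8838 = 1.131; τ^m = 0.88^1.131 = 0.8654.
Surface direct beam = 1362 × 0.8838 × 0.8654 = 1041.71 W/m².

1042 W/m²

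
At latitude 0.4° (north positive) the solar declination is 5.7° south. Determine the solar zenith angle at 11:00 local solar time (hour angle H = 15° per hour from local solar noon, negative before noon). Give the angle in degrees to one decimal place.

Hour angle H = 15° × (11 − 12) = -15.00°.
cos θ_z = sin φ sin δ + cos φ cos δ cos H = (0.0070)(-0.0993) + (1.0000)(0.9951)(0.9659) = 0.9605.
θ_z = arccos(0.9605) = 16.16°.

16.2°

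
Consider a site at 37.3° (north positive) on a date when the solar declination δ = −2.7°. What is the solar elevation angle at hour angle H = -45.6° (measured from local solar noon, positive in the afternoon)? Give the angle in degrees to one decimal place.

31.8°

cos θ_z = sin(37.3°) sin(-2.7°) + cos(37.3°) cos(-2.7°) cos(-45.60°) = -0.0285 + 0.5559 = 0.5274.
θ_z = arccos(0.5274) = 58.17°, so the elevation is 90° − 58.17° = 31.83°.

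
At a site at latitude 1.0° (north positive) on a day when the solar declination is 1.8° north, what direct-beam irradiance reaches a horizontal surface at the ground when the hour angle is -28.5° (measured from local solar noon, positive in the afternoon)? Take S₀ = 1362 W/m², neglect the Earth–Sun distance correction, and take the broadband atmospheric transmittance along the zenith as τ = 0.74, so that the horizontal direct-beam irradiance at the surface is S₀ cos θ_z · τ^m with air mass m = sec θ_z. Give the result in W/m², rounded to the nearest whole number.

850 W/m²

cos θ_z = sin φ sin δ + cos φ cos δ cos H = (0.0175)(0.0314) + (0.9998)(0.9995)(0.8788) = 0.8787.
Air mass m = 1/cos θ_z = 1/0.8787 = 1.138; τ^m = 0.74^1.138 = 0.7099.
Surface direct beam = 1362 × 0.8787 × 0.7099 = 849.60 W/m².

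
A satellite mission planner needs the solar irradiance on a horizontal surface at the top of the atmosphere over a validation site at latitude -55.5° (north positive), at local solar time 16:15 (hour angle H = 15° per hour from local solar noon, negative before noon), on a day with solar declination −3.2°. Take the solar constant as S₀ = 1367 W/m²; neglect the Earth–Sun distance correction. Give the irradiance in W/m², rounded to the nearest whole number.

405 W/m²

Hour angle H = 15° × (16.25 − 12) = 63.75°.
With φ = -55.5°, δ = -3.2°, H = 63.75°: sin φ sin δ = 0.0460, cos φ cos δ cos H = 0.2501, so cos θ_z = 0.2961.
Top-of-atmosphere irradiance = S₀ cos θ_z = 1367 × 0.2961 = 404.77 W/m².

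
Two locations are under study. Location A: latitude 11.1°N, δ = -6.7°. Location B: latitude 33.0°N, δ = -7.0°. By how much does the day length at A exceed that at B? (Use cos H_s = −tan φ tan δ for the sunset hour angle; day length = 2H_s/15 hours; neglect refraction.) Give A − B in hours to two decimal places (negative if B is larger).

+0.43 h

A: H_s = arccos(−tan 11.1° · tan -6.7°) = 88.68°, so 2H_s/15 = 11.8240 h.
B: H_s = arccos(−tan 33.0° · tan -7.0°) = 85.43°, so 2H_s/15 = 11.3907 h.
A − B = 11.8240 − 11.3907 = 0.4333 h.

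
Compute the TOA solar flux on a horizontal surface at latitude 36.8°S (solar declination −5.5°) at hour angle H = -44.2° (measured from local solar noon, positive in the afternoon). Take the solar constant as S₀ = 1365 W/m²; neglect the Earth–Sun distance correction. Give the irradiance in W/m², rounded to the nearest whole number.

With φ = -36.8°, δ = -5.5°, H = -44.20°: sin φ sin δ = 0.0574, cos φ cos δ cos H = 0.5714, so cos θ_z = 0.6288.
Top-of-atmosphere irradiance = S₀ cos θ_z = 1365 × 0.6288 = 858.31 W/m².

858 W/m²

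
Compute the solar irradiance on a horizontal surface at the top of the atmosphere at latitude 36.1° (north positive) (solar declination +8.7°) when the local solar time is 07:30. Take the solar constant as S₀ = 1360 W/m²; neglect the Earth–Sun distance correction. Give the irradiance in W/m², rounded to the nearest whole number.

Hour angle H = 15° × (7.5 − 12) = -67.50°.
cos θ_z = sin φ sin δ + cos φ cos δ cos H = (0.5892)(0.1513) + (0.8080)(0.9885)(0.3827) = 0.3948.
Top-of-atmosphere irradiance = S₀ cos θ_z = 1360 × 0.3948 = 536.93 W/m².

537 W/m²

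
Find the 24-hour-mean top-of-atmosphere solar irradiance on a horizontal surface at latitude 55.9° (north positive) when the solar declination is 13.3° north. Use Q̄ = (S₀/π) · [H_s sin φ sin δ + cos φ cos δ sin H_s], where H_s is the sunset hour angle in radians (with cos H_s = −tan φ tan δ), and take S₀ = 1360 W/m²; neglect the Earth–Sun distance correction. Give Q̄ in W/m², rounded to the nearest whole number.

380 W/m²

−tan φ tan δ = −(1.4770)(0.2364) = -0.3492; H_s = arccos(-0.3492) = 110.44°. In radians, H_s = 1.9275.
H_s sin φ sin δ = 1.9275 × 0.8281 × 0.2300 = 0.3671.
cos φ cos δ sin H_s = 0.5606 × 0.9732 × 0.9371 = 0.5113.
Q̄ = (1360/π) × (0.3671 + 0.5113) = 432.90 × 0.8784 = 380.26 W/m².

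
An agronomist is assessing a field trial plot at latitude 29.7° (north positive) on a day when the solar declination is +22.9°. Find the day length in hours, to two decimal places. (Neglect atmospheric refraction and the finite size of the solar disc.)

cos H_s = −tan(29.7°) · tan(22.9°) = -0.2409, so H_s = arccos(-0.2409) = 103.94°.
Day length = 2 H_s / 15° h⁻¹ = 207.88° / 15 = 13.859 h.

13.86 hours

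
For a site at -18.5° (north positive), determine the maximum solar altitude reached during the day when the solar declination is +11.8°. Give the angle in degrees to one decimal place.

At local solar noon the hour angle is zero, so the elevation is 90° − |φ − δ| = 90° − |-18.5° − (11.8°)| = 90° − 30.3° = 59.7°.

59.7°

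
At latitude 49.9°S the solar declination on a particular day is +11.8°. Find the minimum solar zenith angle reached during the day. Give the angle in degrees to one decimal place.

61.7°

At local solar noon the hour angle is zero, so the zenith angle is |φ − δ| = |-49.9° − (11.8°)| = 61.7°.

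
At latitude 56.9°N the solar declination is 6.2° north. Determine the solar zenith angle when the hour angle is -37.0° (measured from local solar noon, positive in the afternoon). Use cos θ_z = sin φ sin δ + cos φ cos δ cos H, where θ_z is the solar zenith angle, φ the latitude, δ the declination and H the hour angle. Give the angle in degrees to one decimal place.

58.4°

cos θ_z = sin(56.9°) sin(6.2°) + cos(56.9°) cos(6.2°) cos(-37.00°) = 0.0905 + 0.4336 = 0.5241.
θ_z = arccos(0.5241) = 58.39°.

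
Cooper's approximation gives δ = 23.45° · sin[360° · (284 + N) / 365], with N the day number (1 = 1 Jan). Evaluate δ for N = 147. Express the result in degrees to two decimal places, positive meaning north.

+21.27°

360 × (284 + 147) / 365 = 425.096°; sin(425.096°) = 0.9070.
δ = 23.45 × 0.9070 = 21.269° ≈ +21.27°.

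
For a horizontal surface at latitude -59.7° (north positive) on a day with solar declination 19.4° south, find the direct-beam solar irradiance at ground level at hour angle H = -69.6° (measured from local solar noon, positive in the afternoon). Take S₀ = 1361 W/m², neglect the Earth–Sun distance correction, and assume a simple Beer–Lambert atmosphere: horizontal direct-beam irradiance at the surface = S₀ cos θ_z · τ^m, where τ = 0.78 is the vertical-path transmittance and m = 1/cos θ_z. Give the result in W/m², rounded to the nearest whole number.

cos θ_z = sin φ sin δ + cos φ cos δ cos H = (-0.8634)(-0.3322) + (0.5045)(0.9432)(0.3486) = 0.4527.
Air mass m = 1/cos θ_z = 1/0.4527 = 2.209; τ^m = 0.78^2.209 = 0.5776.
Surface direct beam = 1361 × 0.4527 × 0.5776 = 355.87 W/m².

356 W/m²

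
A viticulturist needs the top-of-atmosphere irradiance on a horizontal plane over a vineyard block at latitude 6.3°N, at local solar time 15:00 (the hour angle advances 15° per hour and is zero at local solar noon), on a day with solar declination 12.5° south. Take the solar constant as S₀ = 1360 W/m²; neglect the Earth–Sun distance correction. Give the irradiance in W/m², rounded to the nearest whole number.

Hour angle H = 15° × (15 − 12) = 45.00°.
cos θ_z = sin(6.3°) sin(-12.5°) + cos(6.3°) cos(-12.5°) cos(45.00°) = -0.0238 + 0.6862 = 0.6624.
Top-of-atmosphere irradiance = S₀ cos θ_z = 1360 × 0.6624 = 900.86 W/m².

901 W/m²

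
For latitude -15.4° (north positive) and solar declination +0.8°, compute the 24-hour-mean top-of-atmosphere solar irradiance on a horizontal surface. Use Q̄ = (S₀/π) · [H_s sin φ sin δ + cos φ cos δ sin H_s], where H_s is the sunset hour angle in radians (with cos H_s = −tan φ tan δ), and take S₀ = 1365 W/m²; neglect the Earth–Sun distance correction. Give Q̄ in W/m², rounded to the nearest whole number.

416 W/m²

−tan φ tan δ = −(-0.2754)(0.0140) = 0.0039; H_s = arccos(0.0039) = 89.78°. In radians, H_s = 1.5670.
H_s sin φ sin δ = 1.5670 × -0.2656 × 0.0140 = -0.0058.
cos φ cos δ sin H_s = 0.9641 × 0.9999 × 1.0000 = 0.9640.
Q̄ = (1365/π) × (-0.0058 + 0.9640) = 434.49 × 0.9582 = 416.33 W/m².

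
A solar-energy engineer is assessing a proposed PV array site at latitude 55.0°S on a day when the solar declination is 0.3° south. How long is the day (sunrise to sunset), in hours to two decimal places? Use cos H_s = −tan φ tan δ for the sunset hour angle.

12.06 hours

The sunset hour angle satisfies cos H_s = −tan φ tan δ = -0.0075, giving H_s = 90.43°.
Day length = 2 H_s / 15° h⁻¹ = 180.86° / 15 = 12.057 h.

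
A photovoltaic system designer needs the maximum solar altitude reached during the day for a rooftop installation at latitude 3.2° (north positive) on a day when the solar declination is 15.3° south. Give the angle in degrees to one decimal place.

At local solar noon the hour angle is zero, so the elevation is 90° − |φ − δ| = 90° − |3.2° − (-15.3°)| = 90° − 18.5° = 71.5°.

71.5°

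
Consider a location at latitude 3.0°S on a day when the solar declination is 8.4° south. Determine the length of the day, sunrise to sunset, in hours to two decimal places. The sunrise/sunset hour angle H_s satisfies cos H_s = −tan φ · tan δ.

12.06 hours

−tan φ tan δ = −(-0.0524)(-0.1477) = -0.0077; H_s = arccos(-0.0077) = 90.44°.
Day length = 2 H_s / 15° h⁻¹ = 180.88° / 15 = 12.059 h.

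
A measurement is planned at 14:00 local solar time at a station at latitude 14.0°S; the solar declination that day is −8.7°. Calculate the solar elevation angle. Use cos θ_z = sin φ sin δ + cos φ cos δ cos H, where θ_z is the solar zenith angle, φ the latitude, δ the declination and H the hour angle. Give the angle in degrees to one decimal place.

Hour angle H = 15° × (14 − 12) = 30.00°.
cos θ_z = sin(-14.0°) sin(-8.7°) + cos(-14.0°) cos(-8.7°) cos(30.00°) = 0.0366 + 0.8306 = 0.8672.
θ_z = arccos(0.8672) = 29.87°, so the elevation is 90° − 29.87° = 60.13°.

60.1°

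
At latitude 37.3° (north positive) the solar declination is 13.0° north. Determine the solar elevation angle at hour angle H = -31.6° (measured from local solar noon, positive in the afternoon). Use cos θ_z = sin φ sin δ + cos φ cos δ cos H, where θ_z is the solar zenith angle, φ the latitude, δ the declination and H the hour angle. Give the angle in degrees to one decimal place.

52.8°

cos θ_z = sin(37.3°) sin(13.0°) + cos(37.3°) cos(13.0°) cos(-31.60°) = 0.1363 + 0.6602 = 0.7965.
θ_z = arccos(0.7965) = 37.20°, so the elevation is 90° − 37.20° = 52.80°.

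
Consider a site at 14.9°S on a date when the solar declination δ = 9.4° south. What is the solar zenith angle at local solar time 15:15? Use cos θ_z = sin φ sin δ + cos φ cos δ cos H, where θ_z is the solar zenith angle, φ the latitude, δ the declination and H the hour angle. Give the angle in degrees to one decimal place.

Hour angle H = 15° × (15.25 − 12) = 48.75°.
With φ = -14.9°, δ = -9.4°, H = 48.75°: sin φ sin δ = 0.0420, cos φ cos δ cos H = 0.6286, so cos θ_z = 0.6706.
θ_z = arccos(0.6706) = 47.89°.

47.9°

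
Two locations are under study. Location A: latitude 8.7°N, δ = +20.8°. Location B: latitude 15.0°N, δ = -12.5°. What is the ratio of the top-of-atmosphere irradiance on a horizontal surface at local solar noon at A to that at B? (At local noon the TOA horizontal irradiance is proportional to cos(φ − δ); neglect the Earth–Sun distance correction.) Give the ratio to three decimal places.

1.102

A: cos θ_z = cos(8.7° − (20.8°)) = 0.9778.
B: cos θ_z = cos(15.0° − (-12.5°)) = 0.8870.
Ratio A/B = 0.9778 / 0.8870 = 1.1024.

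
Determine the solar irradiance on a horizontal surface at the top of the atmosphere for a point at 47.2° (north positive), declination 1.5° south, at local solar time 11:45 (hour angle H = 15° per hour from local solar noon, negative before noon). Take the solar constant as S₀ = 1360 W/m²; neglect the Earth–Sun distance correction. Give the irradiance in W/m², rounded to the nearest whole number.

896 W/m²

Hour angle H = 15° × (11.75 − 12) = -3.75°.
With φ = 47.2°, δ = -1.5°, H = -3.75°: sin φ sin δ = -0.0192, cos φ cos δ cos H = 0.6778, so cos θ_z = 0.6586.
Top-of-atmosphere irradiance = S₀ cos θ_z = 1360 × 0.6586 = 895.70 W/m².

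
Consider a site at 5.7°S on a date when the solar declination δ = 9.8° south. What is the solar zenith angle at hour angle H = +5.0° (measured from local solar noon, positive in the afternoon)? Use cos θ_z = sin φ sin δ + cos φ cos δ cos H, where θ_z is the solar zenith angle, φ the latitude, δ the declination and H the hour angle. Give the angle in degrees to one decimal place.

6.4°

cos θ_z = sin(-5.7°) sin(-9.8°) + cos(-5.7°) cos(-9.8°) cos(5.00°) = 0.0169 + 0.9768 = 0.9937.
θ_z = arccos(0.9937) = 6.43°.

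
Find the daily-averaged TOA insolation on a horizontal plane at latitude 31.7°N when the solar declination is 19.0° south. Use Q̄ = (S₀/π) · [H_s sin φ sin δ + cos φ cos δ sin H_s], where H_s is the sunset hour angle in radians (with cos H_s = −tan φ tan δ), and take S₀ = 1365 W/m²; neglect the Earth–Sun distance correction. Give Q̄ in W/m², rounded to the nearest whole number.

241 W/m²

The sunset hour angle satisfies cos H_s = −tan φ tan δ = 0.2127, giving H_s = 77.72°. In radians, H_s = 1.3565.
H_s sin φ sin δ = 1.3565 × 0.5255 × -0.3256 = -0.2321.
cos φ cos δ sin H_s = 0.8508 × 0.9455 × 0.9771 = 0.7860.
Q̄ = (1365/π) × (-0.2321 + 0.7860) = 434.49 × 0.5539 = 240.66 W/m².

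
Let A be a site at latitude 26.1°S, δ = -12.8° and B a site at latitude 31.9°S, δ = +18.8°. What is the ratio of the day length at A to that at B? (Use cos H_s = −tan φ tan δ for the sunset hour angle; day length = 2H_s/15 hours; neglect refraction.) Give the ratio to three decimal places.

1.239

A: H_s = arccos(−tan -26.1° · tan -12.8°) = 96.39°, so 2H_s/15 = 12.8520 h.
B: H_s = arccos(−tan -31.9° · tan 18.8°) = 77.77°, so 2H_s/15 = 10.3693 h.
Ratio A/B = 12.8520 / 10.3693 = 1.2394.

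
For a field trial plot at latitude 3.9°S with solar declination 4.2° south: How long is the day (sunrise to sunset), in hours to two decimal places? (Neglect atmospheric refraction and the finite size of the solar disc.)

12.04 hours

The sunset hour angle satisfies cos H_s = −tan φ tan δ = -0.0050, giving H_s = 90.29°.
Day length = 2 H_s / 15° h⁻¹ = 180.58° / 15 = 12.039 h.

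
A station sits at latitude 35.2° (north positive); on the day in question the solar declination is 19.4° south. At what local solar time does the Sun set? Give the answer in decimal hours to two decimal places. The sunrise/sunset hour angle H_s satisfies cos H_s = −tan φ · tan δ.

The sunset hour angle satisfies cos H_s = −tan φ tan δ = 0.2484, giving H_s = 75.62°.
Sunset is at 12 + H_s/15 = 12 + 5.041 = 17.041 h local solar time.

17.04 h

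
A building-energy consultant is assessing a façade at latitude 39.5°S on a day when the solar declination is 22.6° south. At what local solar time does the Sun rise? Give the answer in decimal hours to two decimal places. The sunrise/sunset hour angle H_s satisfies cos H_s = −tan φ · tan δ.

cos H_s = −tan(-39.5°) · tan(-22.6°) = -0.3431, so H_s = arccos(-0.3431) = 110.07°.
Sunrise is at 12 − H_s/15 = 12 − 7.338 = 4.662 h local solar time.

4.66 h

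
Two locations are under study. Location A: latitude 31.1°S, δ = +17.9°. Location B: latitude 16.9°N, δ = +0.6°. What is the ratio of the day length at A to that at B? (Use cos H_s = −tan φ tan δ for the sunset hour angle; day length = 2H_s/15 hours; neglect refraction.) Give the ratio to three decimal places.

0.873

A: H_s = arccos(−tan -31.1° · tan 17.9°) = 78.76°, so 2H_s/15 = 10.5013 h.
B: H_s = arccos(−tan 16.9° · tan 0.6°) = 90.18°, so 2H_s/15 = 12.0240 h.
Ratio A/B = 10.5013 / 12.0240 = 0.8734.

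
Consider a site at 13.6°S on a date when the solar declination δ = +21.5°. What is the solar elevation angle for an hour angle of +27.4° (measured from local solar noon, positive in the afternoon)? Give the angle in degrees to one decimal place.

45.8°

cos θ_z = sin(-13.6°) sin(21.5°) + cos(-13.6°) cos(21.5°) cos(27.40°) = -0.0862 + 0.8029 = 0.7167.
θ_z = arccos(0.7167) = 44.22°, so the elevation is 90° − 44.22° = 45.78°.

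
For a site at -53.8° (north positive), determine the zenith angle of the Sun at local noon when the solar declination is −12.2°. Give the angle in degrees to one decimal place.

At local solar noon the hour angle is zero, so the zenith angle is |φ − δ| = |-53.8° − (-12.2°)| = 41.6°.

41.6°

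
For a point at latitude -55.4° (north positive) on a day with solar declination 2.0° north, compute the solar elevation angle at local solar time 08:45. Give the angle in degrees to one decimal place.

20.2°

Hour angle H = 15° × (8.75 − 12) = -48.75°.
cos θ_z = sin φ sin δ + cos φ cos δ cos H = (-0.8231)(0.0349) + (0.5678)(0.9994)(0.6593) = 0.3454.
θ_z = arccos(0.3454) = 69.79°, so the elevation is 90° − 69.79° = 20.21°.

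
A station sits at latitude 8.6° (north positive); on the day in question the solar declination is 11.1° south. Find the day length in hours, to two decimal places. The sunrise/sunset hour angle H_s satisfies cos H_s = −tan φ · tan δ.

11.77 hours

The sunset hour angle satisfies cos H_s = −tan φ tan δ = 0.0297, giving H_s = 88.30°.
Day length = 2 H_s / 15° h⁻¹ = 176.60° / 15 = 11.773 h.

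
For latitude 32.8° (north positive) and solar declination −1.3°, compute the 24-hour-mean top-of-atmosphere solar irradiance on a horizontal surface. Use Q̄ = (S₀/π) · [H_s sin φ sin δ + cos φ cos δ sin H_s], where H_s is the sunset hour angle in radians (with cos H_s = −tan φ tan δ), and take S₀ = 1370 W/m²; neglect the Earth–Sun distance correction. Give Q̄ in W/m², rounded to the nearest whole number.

358 W/m²

−tan φ tan δ = −(0.6445)(-0.0227) = 0.0146; H_s = arccos(0.0146) = 89.16°. In radians, H_s = 1.5561.
H_s sin φ sin δ = 1.5561 × 0.5417 × -0.0227 = -0.0191.
cos φ cos δ sin H_s = 0.8406 × 0.9997 × 0.9999 = 0.8403.
Q̄ = (1370/π) × (-0.0191 + 0.8403) = 436.08 × 0.8212 = 358.11 W/m².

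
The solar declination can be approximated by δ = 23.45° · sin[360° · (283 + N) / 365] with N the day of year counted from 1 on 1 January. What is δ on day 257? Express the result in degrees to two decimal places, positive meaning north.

360 × (283 + 257) / 365 = 532.603°; sin(532.603°) = 0.1287.
δ = 23.45 × 0.1287 = 3.018° ≈ +3.02°.

+3.02°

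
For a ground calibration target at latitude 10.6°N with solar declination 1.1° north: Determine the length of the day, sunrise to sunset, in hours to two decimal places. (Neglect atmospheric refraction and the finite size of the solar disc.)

−tan φ tan δ = −(0.1871)(0.0192) = -0.0036; H_s = arccos(-0.0036) = 90.21°.
Day length = 2 H_s / 15° h⁻¹ = 180.42° / 15 = 12.028 h.

12.03 hours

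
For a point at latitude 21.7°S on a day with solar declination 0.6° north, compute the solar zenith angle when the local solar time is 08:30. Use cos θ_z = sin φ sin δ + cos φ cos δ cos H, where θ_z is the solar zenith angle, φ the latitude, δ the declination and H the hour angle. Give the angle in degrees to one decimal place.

55.8°

Hour angle H = 15° × (8.5 − 12) = -52.50°.
cos θ_z = sin(-21.7°) sin(0.6°) + cos(-21.7°) cos(0.6°) cos(-52.50°) = -0.0039 + 0.5656 = 0.5617.
θ_z = arccos(0.5617) = 55.83°.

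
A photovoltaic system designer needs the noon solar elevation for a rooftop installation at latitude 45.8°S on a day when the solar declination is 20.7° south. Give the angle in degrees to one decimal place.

64.9°

At local solar noon the hour angle is zero, so the elevation is 90° − |φ − δ| = 90° − |-45.8° − (-20.7°)| = 90° − 25.1° = 64.9°.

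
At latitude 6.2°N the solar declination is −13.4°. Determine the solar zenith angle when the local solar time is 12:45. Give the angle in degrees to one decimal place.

Hour angle H = 15° × (12.75 − 12) = 11.25°.
With φ = 6.2°, δ = -13.4°, H = 11.25°: sin φ sin δ = -0.0250, cos φ cos δ cos H = 0.9485, so cos θ_z = 0.9235.
θ_z = arccos(0.9235) = 22.56°.

22.6°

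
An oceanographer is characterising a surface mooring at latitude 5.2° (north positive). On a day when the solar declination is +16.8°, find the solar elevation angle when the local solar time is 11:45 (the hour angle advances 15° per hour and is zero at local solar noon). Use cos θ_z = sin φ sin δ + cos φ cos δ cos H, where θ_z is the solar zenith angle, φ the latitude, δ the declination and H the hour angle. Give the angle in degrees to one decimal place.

77.8°

Hour angle H = 15° × (11.75 − 12) = -3.75°.
cos θ_z = sin(5.2°) sin(16.8°) + cos(5.2°) cos(16.8°) cos(-3.75°) = 0.0262 + 0.9513 = 0.9775.
θ_z = arccos(0.9775) = 12.18°, so the elevation is 90° − 12.18° = 77.82°.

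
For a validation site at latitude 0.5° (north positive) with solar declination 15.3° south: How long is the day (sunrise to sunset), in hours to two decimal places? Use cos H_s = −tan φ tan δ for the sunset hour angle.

The sunset hour angle satisfies cos H_s = −tan φ tan δ = 0.0024, giving H_s = 89.86°.
Day length = 2 H_s / 15° h⁻¹ = 179.72° / 15 = 11.981 h.

11.98 hours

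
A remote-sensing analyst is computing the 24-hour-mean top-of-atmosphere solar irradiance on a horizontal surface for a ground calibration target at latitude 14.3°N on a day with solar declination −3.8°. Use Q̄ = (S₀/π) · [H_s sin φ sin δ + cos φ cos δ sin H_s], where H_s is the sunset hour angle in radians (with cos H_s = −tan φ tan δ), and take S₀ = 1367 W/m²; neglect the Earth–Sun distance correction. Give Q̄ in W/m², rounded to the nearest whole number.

410 W/m²

The sunset hour angle satisfies cos H_s = −tan φ tan δ = 0.0169, giving H_s = 89.03°. In radians, H_s = 1.5539.
H_s sin φ sin δ = 1.5539 × 0.2470 × -0.0663 = -0.0254.
cos φ cos δ sin H_s = 0.9690 × 0.9978 × 0.9999 = 0.9668.
Q̄ = (1367/π) × (-0.0254 + 0.9668) = 435.13 × 0.9414 = 409.63 W/m².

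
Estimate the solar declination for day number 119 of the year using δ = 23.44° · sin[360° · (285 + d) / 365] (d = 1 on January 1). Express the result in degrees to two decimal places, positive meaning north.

360 × (285 + 119) / 365 = 398.466°; sin(398.466°) = 0.6221.
δ = 23.44 × 0.6221 = 14.582° ≈ +14.58°.

+14.58°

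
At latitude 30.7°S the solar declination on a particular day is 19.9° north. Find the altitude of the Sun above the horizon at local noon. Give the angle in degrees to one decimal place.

At local solar noon the hour angle is zero, so the elevation is 90° − |φ − δ| = 90° − |-30.7° − (19.9°)| = 90° − 50.6° = 39.4°.

39.4°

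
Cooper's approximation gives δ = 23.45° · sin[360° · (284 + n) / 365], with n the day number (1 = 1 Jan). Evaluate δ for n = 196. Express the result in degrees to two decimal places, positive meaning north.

+21.52°

360 × (284 + 196) / 365 = 473.425°; sin(473.425°) = 0.9176.
δ = 23.45 × 0.9176 = 21.518° ≈ +21.52°.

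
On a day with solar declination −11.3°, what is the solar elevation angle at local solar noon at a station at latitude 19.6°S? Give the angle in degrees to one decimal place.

At local solar noon the hour angle is zero, so the elevation is 90° − |φ − δ| = 90° − |-19.6° − (-11.3°)| = 90° − 8.3° = 81.7°.

81.7°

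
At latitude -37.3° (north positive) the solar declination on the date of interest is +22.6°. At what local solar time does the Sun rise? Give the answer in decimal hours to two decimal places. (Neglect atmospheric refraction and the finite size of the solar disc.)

7.23 h

−tan φ tan δ = −(-0.7618)(0.4163) = 0.3171; H_s = arccos(0.3171) = 71.51°.
Sunrise is at 12 − H_s/15 = 12 − 4.767 = 7.233 h local solar time.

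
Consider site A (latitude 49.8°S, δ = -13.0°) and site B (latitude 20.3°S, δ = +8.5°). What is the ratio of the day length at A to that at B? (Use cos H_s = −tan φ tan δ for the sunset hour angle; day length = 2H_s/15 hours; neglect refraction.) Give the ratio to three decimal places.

A: H_s = arccos(−tan -49.8° · tan -13.0°) = 105.85°, so 2H_s/15 = 14.1133 h.
B: H_s = arccos(−tan -20.3° · tan 8.5°) = 86.83°, so 2H_s/15 = 11.5773 h.
Ratio A/B = 14.1133 / 11.5773 = 1.2190.

1.219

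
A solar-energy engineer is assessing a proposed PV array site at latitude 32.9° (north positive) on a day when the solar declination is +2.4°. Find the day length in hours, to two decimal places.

−tan φ tan δ = −(0.6469)(0.0419) = -0.0271; H_s = arccos(-0.0271) = 91.55°.
Day length = 2 H_s / 15° h⁻¹ = 183.10° / 15 = 12.207 h.

12.21 hours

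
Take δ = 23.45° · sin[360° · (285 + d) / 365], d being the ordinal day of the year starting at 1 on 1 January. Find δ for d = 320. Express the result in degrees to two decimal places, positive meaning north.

-19.60°

360 × (285 + 320) / 365 = 596.712°; sin(596.712°) = -0.8359.
δ = 23.45 × -0.8359 = -19.602° ≈ -19.60°.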